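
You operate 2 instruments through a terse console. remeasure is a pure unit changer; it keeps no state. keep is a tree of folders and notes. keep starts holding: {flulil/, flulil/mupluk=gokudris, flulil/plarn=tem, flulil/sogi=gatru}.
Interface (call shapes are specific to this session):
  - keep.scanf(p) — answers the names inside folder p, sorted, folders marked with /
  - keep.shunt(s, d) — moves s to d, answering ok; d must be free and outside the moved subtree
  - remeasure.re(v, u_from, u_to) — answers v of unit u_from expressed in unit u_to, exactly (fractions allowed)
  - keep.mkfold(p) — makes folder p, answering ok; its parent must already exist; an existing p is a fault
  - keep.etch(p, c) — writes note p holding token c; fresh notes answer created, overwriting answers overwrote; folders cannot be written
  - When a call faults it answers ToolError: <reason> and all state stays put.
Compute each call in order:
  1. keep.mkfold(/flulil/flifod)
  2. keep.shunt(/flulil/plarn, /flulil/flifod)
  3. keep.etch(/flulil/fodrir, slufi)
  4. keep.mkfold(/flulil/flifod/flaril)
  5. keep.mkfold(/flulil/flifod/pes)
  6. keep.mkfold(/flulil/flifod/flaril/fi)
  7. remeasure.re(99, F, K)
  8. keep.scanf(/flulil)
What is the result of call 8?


Now I run keep.mkfold on p→/flulil/flifod, and observe ok.
I try keep.shunt on s→/flulil/plarn, d→/flulil/flifod, → ToolError: exists.
I call keep.etch on p→/flulil/fodrir, c→slufi, which returns created.
I run keep.mkfold on p→/flulil/flifod/flaril, and observe ok.
I use keep.mkfold on p→/flulil/flifod/pes, and get ok.
I run keep.mkfold on p→/flulil/flifod/flaril/fi, — result: ok.
I run remeasure.re on v→99, u_from→F, u_to→K, and observe 55867/180.
Now I run keep.scanf on p→/flulil, giving [flifod/, fodrir, mupluk, plarn, sogi].

Answer: [flifod/, fodrir, mupluk, plarn, sogi]


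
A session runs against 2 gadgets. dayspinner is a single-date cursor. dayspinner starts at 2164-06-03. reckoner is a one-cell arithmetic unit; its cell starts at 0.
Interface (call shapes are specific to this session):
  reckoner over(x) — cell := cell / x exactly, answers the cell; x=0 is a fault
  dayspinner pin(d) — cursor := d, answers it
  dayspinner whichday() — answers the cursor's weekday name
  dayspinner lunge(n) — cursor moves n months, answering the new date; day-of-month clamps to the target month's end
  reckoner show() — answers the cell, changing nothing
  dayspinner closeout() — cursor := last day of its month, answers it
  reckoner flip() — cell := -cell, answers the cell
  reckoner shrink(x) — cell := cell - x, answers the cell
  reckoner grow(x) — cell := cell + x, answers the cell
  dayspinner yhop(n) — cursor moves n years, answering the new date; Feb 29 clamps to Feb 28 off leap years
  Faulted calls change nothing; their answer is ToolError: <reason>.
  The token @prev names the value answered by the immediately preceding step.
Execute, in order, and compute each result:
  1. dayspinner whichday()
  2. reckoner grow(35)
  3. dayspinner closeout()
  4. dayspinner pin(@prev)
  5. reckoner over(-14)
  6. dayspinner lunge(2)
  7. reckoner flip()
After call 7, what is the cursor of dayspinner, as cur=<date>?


Answer: cur=2164-08-30

Derivation:
CALL dayspinner whichday[]
RET  Sunday
CALL reckoner grow[x=35]
RET  35
CALL dayspinner closeout[]
RET  2164-06-30
CALL dayspinner pin[d=@prev]
RET  2164-06-30
CALL reckoner over[x=-14]
RET  -5/2
CALL dayspinner lunge[n=2]
RET  2164-08-30
CALL reckoner flip[]
RET  5/2


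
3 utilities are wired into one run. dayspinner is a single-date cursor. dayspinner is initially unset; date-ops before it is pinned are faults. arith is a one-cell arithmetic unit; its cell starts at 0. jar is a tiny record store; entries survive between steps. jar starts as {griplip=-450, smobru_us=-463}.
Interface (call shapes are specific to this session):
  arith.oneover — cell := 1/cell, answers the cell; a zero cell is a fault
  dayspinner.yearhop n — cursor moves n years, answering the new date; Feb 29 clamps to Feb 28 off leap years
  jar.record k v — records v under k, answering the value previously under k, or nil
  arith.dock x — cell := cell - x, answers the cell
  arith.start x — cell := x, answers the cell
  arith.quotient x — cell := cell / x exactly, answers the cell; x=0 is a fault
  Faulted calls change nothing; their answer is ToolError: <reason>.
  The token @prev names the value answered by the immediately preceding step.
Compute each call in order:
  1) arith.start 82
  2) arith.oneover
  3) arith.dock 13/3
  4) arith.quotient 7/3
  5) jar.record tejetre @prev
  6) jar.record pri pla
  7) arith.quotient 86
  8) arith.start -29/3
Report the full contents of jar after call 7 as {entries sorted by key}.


I run arith.start with x='82', — result: 82.
I use arith.oneover(), and see 1/82.
I try arith.dock with x='13/3', → -1063/246.
Calling arith.quotient with x='7/3', yielding -1063/574.
Calling jar.record with k='tejetre', v='@prev': nil.
I try jar.record with k='pri', v='pla', yielding nil.
Invoking arith.quotient with x='86', which returns -1063/49364.
I run arith.start with x='-29/3', giving -29/3.

Answer: {griplip=-450, pri=pla, smobru_us=-463, tejetre=-1063/574}


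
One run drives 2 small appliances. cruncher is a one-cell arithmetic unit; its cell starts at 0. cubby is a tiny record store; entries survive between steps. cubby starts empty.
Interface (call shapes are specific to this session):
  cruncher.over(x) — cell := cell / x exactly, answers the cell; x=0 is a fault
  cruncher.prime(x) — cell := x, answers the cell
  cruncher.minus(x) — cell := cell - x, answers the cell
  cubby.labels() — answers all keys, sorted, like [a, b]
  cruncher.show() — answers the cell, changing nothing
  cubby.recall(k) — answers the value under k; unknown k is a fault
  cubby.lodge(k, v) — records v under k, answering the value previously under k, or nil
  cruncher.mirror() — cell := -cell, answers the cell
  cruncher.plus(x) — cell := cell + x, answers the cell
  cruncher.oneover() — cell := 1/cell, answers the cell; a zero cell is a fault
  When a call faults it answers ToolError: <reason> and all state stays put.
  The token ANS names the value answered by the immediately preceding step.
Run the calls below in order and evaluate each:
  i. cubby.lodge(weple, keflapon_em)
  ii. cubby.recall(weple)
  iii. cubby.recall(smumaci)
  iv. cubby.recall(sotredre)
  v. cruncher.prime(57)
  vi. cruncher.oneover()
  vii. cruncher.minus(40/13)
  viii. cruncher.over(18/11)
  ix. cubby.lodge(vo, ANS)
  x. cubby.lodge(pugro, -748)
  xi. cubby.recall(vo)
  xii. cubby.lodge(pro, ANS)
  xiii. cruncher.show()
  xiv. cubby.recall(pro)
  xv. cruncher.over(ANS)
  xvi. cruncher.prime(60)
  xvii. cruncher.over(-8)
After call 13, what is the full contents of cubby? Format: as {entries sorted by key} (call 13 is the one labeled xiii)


! cubby.lodge(k: weple, v: keflapon_em) ~> nil
! cubby.recall(k: weple) ~> keflapon_em
! cubby.recall(k: smumaci) ~> ToolError: no such key smumaci
! cubby.recall(k: sotredre) ~> ToolError: no such key sotredre
! cruncher.prime(x: 57) ~> 57
! cruncher.oneover() ~> 1/57
! cruncher.minus(x: 40/13) ~> -2267/741
! cruncher.over(x: 18/11) ~> -24937/13338
! cubby.lodge(k: vo, v: ANS) ~> nil
! cubby.lodge(k: pugro, v: -748) ~> nil
! cubby.recall(k: vo) ~> -24937/13338
! cubby.lodge(k: pro, v: ANS) ~> nil
! cruncher.show() ~> -24937/13338
! cubby.recall(k: pro) ~> -24937/13338
! cruncher.over(x: ANS) ~> 1
! cruncher.prime(x: 60) ~> 60
! cruncher.over(x: -8) ~> -15/2

Answer: {pro=-24937/13338, pugro=-748, vo=-24937/13338, weple=keflapon_em}


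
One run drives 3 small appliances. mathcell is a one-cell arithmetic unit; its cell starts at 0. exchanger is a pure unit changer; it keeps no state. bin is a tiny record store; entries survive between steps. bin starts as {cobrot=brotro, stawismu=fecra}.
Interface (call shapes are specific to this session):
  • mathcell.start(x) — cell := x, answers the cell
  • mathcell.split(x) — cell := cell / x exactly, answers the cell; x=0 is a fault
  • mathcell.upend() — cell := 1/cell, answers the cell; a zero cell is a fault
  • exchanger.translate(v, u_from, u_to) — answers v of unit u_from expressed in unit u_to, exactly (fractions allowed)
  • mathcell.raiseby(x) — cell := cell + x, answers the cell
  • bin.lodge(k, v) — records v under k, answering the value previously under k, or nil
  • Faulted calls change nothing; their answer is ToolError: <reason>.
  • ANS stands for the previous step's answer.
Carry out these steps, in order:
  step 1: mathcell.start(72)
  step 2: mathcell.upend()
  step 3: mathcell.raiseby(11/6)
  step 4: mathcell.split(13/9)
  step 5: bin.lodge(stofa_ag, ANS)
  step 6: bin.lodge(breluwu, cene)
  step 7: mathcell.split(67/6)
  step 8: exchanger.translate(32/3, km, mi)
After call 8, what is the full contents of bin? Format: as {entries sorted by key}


Answer: {breluwu=cene, cobrot=brotro, stawismu=fecra, stofa_ag=133/104}

Derivation:
;; 1. start(x: 72) => 72
;; 2. upend() => 1/72
;; 3. raiseby(x: 11/6) => 133/72
;; 4. split(x: 13/9) => 133/104
;; 5. lodge(k: stofa_ag, v: ANS) => nil
;; 6. lodge(k: breluwu, v: cene) => nil
;; 7. split(x: 67/6) => 399/3484
;; 8. translate(v: 32/3, u_from: km, u_to: mi) => 250000/37719


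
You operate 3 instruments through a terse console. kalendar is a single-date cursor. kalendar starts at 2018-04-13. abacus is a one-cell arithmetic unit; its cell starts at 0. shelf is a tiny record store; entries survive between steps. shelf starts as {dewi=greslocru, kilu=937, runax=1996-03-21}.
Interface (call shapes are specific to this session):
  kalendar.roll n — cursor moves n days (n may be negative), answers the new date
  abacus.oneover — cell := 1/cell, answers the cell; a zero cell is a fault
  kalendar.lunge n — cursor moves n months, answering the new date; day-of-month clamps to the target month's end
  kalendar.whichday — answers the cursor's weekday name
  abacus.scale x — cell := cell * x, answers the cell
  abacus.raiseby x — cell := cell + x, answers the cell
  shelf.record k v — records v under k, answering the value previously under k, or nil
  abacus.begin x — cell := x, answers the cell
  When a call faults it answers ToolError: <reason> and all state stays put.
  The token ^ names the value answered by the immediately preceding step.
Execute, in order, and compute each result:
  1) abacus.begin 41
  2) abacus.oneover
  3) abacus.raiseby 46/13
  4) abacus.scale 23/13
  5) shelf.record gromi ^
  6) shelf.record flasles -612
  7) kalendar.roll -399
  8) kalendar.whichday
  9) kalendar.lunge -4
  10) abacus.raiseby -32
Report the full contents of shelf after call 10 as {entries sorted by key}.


Answer: {dewi=greslocru, flasles=-612, gromi=43677/6929, kilu=937, runax=1996-03-21}

Derivation:
I call begin with x='41', which returns 41.
I use oneover(), which returns 1/41.
I call raiseby with x='46/13', → 1899/533.
Invoking scale with x='23/13', and get 43677/6929.
Calling record with k='gromi', v='^', and observe nil.
I try record with k='flasles', v='-612', — result: nil.
Now I run roll with n='-399', yielding 2017-03-10.
Then whichday(): Friday.
I try lunge with n='-4', → 2016-11-10.
Using raiseby with x='-32', and observe -178051/6929.


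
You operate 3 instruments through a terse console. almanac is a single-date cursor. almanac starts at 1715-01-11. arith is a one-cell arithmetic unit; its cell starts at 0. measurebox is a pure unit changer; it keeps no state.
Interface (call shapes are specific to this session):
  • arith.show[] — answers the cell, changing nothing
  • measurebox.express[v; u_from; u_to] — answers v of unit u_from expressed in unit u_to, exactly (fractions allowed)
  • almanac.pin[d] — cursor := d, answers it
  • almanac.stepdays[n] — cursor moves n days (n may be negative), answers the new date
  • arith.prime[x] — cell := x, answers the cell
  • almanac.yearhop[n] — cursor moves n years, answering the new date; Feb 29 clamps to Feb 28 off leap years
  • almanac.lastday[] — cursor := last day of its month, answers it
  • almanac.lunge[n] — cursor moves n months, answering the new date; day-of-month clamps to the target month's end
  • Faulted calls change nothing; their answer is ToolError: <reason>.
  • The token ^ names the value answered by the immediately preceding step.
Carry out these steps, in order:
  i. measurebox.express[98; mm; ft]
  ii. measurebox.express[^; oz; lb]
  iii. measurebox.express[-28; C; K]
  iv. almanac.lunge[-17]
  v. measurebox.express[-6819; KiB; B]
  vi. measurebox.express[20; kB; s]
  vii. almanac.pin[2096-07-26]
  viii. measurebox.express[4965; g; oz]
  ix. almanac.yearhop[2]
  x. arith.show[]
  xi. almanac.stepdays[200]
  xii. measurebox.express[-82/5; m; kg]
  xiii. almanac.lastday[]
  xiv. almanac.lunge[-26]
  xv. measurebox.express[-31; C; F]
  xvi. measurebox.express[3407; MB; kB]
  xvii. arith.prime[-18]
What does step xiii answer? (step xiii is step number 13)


Answer: 2099-02-28

Derivation:
> measurebox.express v→98 u_from→mm u_to→ft
  245/762
> measurebox.express v→^ u_from→oz u_to→lb
  245/12192
> measurebox.express v→-28 u_from→C u_to→K
  4903/20
> almanac.lunge n→-17
  1713-08-11
> measurebox.express v→-6819 u_from→KiB u_to→B
  -6982656
> measurebox.express v→20 u_from→kB u_to→s
  ToolError: incompatible units
> almanac.pin d→2096-07-26
  2096-07-26
> measurebox.express v→4965 u_from→g u_to→oz
  7944000000/45359237
> almanac.yearhop n→2
  2098-07-26
> arith.show
  0
> almanac.stepdays n→200
  2099-02-11
> measurebox.express v→-82/5 u_from→m u_to→kg
  ToolError: incompatible units
> almanac.lastday
  2099-02-28
> almanac.lunge n→-26
  2096-12-28
> measurebox.express v→-31 u_from→C u_to→F
  -119/5
> measurebox.express v→3407 u_from→MB u_to→kB
  3407000
> arith.prime x→-18
  -18


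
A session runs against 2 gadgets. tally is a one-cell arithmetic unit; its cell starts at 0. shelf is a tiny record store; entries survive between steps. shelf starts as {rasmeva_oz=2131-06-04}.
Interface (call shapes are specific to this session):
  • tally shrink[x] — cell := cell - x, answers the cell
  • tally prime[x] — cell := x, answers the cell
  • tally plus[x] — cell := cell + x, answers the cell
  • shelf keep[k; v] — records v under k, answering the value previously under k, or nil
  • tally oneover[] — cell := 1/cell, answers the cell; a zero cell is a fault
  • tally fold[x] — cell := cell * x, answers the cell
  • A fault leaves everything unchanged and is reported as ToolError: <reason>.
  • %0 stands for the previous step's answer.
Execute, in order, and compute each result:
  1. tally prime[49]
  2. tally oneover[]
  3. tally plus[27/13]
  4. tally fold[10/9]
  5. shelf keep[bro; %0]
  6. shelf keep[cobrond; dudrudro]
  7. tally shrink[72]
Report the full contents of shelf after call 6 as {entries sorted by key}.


# 1. tally prime(x=49) : 49
# 2. tally oneover() : 1/49
# 3. tally plus(x=27/13) : 1336/637
# 4. tally fold(x=10/9) : 13360/5733
# 5. shelf keep(k=bro, v=%0) : nil
# 6. shelf keep(k=cobrond, v=dudrudro) : nil
# 7. tally shrink(x=72) : -399416/5733

Answer: {bro=13360/5733, cobrond=dudrudro, rasmeva_oz=2131-06-04}


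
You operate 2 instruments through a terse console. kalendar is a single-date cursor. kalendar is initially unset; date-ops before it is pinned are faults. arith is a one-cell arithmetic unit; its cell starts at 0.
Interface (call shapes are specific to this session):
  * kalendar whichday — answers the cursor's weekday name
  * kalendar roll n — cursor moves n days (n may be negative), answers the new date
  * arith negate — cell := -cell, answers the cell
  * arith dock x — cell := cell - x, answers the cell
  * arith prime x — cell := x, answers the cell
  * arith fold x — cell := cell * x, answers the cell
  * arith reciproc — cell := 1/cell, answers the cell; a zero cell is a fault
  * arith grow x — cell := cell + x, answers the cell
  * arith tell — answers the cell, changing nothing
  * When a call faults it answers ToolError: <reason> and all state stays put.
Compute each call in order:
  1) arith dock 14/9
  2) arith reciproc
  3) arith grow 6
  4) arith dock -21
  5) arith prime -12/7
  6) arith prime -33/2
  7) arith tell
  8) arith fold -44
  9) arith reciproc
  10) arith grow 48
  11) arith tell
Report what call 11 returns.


Answer: 34849/726

Derivation:
==> arith dock(x=14/9)
<== -14/9
==> arith reciproc()
<== -9/14
==> arith grow(x=6)
<== 75/14
==> arith dock(x=-21)
<== 369/14
==> arith prime(x=-12/7)
<== -12/7
==> arith prime(x=-33/2)
<== -33/2
==> arith tell()
<== -33/2
==> arith fold(x=-44)
<== 726
==> arith reciproc()
<== 1/726
==> arith grow(x=48)
<== 34849/726
==> arith tell()
<== 34849/726


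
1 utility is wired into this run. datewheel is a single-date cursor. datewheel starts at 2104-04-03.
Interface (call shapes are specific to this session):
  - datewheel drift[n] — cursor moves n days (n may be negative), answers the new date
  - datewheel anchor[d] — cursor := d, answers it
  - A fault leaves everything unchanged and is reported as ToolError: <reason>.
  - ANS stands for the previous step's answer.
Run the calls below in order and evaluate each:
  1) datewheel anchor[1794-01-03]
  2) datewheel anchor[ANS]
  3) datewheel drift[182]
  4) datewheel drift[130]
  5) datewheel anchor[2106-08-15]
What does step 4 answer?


Answer: 1794-11-11

Derivation:
→ datewheel anchor(d→1794-01-03)
← 1794-01-03
→ datewheel anchor(d→ANS)
← 1794-01-03
→ datewheel drift(n→182)
← 1794-07-04
→ datewheel drift(n→130)
← 1794-11-11
→ datewheel anchor(d→2106-08-15)
← 2106-08-15


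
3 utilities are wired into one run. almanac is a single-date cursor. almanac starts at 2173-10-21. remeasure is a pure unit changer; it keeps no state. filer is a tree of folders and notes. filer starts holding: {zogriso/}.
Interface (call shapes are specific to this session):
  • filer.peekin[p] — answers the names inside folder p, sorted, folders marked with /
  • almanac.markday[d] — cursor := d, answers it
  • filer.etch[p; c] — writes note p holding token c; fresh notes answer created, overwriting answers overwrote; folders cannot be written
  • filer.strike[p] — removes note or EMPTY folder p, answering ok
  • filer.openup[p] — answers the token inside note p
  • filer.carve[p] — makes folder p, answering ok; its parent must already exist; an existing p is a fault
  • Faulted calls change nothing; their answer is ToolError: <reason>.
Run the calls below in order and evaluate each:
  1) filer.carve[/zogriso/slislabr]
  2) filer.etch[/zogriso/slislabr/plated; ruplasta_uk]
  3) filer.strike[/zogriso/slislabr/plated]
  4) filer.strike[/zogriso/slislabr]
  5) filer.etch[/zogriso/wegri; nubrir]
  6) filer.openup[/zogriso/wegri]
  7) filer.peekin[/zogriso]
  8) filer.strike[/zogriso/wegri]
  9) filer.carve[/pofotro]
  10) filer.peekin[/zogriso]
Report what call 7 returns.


Answer: [wegri]

Derivation:
// 1. filer.carve(p→/zogriso/slislabr) == ok
// 2. filer.etch(p→/zogriso/slislabr/plated, c→ruplasta_uk) == created
// 3. filer.strike(p→/zogriso/slislabr/plated) == ok
// 4. filer.strike(p→/zogriso/slislabr) == ok
// 5. filer.etch(p→/zogriso/wegri, c→nubrir) == created
// 6. filer.openup(p→/zogriso/wegri) == nubrir
// 7. filer.peekin(p→/zogriso) == [wegri]
// 8. filer.strike(p→/zogriso/wegri) == ok
// 9. filer.carve(p→/pofotro) == ok
// 10. filer.peekin(p→/zogriso) == []


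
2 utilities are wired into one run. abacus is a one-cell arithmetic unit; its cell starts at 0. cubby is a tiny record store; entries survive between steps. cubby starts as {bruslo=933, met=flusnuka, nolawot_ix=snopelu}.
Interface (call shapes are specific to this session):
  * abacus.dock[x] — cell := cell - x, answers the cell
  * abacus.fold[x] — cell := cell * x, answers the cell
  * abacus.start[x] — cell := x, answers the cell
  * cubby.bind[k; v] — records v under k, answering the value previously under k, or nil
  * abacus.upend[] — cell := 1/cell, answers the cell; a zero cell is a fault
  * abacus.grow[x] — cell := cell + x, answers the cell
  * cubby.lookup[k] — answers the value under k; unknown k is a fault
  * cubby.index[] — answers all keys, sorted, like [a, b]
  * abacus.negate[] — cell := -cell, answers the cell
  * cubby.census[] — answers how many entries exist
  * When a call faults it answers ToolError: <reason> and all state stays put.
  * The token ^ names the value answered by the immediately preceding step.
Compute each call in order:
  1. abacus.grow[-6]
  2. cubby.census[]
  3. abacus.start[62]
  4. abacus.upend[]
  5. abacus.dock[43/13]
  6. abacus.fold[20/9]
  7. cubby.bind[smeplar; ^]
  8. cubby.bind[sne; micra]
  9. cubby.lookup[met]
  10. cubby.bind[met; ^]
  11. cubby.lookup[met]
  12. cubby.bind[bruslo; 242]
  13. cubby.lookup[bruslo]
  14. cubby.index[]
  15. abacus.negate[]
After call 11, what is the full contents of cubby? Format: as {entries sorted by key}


I invoke abacus.grow with x=-6, and observe -6.
I try cubby.census, giving 3.
Invoking abacus.start with x=62, → 62.
I run abacus.upend, which returns 1/62.
Then abacus.dock with x=43/13, — result: -2653/806.
I try abacus.fold with x=20/9, which returns -26530/3627.
I invoke cubby.bind with k=smeplar, v=^, → nil.
Invoking cubby.bind with k=sne, v=micra, giving nil.
Calling cubby.lookup with k=met: flusnuka.
I try cubby.bind with k=met, v=^, and get flusnuka.
I call cubby.lookup with k=met, → flusnuka.
Using cubby.bind with k=bruslo, v=242: 933.
I use cubby.lookup with k=bruslo: 242.
I invoke cubby.index, which returns [bruslo, met, nolawot_ix, smeplar, sne].
I use abacus.negate, — result: 26530/3627.

Answer: {bruslo=933, met=flusnuka, nolawot_ix=snopelu, smeplar=-26530/3627, sne=micra}


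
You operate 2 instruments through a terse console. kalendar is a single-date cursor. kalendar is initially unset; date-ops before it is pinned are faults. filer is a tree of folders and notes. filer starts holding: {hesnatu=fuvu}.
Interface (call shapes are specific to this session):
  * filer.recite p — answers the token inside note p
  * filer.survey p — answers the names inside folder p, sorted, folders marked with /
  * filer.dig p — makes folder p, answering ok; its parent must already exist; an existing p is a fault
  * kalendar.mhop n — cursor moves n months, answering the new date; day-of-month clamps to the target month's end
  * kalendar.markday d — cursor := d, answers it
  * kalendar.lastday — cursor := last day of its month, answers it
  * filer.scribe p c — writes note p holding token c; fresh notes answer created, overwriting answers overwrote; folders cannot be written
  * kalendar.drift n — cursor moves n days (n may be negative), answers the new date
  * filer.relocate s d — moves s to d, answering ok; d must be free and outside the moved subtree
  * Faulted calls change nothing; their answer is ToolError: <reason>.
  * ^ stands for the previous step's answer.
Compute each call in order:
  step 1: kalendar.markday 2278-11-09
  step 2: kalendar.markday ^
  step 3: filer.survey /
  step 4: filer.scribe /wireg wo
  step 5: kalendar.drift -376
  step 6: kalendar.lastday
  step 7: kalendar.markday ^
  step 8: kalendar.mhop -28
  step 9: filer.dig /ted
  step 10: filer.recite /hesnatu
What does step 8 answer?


;; 1. markday(d='2278-11-09') => 2278-11-09
;; 2. markday(d='^') => 2278-11-09
;; 3. survey(p='/') => [hesnatu]
;; 4. scribe(p='/wireg', c='wo') => created
;; 5. drift(n='-376') => 2277-10-29
;; 6. lastday() => 2277-10-31
;; 7. markday(d='^') => 2277-10-31
;; 8. mhop(n='-28') => 2275-06-30
;; 9. dig(p='/ted') => ok
;; 10. recite(p='/hesnatu') => fuvu

Answer: 2275-06-30


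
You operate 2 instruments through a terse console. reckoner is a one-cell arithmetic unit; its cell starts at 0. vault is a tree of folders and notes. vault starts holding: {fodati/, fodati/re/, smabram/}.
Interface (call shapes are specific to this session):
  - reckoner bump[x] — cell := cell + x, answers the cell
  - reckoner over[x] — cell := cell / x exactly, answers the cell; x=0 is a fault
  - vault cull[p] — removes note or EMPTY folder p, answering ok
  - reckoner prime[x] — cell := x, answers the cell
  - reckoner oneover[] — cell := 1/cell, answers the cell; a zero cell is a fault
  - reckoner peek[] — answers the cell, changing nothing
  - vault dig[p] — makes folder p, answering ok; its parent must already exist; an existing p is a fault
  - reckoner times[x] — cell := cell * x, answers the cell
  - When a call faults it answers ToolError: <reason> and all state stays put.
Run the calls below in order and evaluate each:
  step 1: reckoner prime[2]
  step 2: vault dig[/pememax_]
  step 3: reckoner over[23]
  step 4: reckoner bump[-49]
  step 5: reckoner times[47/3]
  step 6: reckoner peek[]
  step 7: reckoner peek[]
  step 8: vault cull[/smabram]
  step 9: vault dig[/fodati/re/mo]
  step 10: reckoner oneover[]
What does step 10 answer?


> reckoner prime 2
  2
> vault dig /pememax_
  ok
> reckoner over 23
  2/23
> reckoner bump -49
  -1125/23
> reckoner times 47/3
  -17625/23
> reckoner peek
  -17625/23
> reckoner peek
  -17625/23
> vault cull /smabram
  ok
> vault dig /fodati/re/mo
  ok
> reckoner oneover
  -23/17625

Answer: -23/17625


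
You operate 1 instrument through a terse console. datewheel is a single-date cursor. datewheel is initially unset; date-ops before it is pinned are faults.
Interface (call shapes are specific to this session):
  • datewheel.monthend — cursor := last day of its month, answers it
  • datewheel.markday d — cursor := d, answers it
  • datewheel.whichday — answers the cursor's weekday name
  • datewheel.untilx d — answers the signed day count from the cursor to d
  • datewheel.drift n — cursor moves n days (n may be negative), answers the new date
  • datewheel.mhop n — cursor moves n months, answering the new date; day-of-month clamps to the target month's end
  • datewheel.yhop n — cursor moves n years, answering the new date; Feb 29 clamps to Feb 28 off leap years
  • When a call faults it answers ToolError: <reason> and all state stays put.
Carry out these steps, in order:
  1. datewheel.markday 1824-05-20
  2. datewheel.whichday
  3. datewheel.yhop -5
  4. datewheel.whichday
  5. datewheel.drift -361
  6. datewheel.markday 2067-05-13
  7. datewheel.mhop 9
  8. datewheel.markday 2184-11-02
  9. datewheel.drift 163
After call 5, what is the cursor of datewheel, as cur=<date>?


I try markday using d: 1824-05-20, and observe 1824-05-20.
I try whichday, and get Thursday.
I try yhop using n: -5, giving 1819-05-20.
I run whichday, — result: Thursday.
Now I run drift using n: -361: 1818-05-24.
Invoking markday using d: 2067-05-13, — result: 2067-05-13.
Now I run mhop using n: 9, yielding 2068-02-13.
I invoke markday using d: 2184-11-02, yielding 2184-11-02.
I use drift using n: 163, → 2185-04-14.

Answer: cur=1818-05-24


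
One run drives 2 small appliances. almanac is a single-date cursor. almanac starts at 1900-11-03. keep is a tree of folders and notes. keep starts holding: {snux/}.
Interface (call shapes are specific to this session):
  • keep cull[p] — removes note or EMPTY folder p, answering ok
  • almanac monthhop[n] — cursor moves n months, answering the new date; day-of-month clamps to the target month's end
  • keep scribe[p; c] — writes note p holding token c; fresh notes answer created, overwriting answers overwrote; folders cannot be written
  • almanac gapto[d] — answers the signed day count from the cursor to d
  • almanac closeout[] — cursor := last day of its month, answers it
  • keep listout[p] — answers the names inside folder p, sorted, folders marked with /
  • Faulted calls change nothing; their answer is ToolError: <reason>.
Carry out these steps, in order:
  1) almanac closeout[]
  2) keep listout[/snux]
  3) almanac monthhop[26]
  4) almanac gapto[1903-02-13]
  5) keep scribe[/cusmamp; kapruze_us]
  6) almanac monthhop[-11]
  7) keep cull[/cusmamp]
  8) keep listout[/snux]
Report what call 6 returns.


$ almanac closeout
[out] 1900-11-30
$ keep listout p: /snux
[out] []
$ almanac monthhop n: 26
[out] 1903-01-30
$ almanac gapto d: 1903-02-13
[out] 14
$ keep scribe p: /cusmamp c: kapruze_us
[out] created
$ almanac monthhop n: -11
[out] 1902-02-28
$ keep cull p: /cusmamp
[out] ok
$ keep listout p: /snux
[out] []

Answer: 1902-02-28


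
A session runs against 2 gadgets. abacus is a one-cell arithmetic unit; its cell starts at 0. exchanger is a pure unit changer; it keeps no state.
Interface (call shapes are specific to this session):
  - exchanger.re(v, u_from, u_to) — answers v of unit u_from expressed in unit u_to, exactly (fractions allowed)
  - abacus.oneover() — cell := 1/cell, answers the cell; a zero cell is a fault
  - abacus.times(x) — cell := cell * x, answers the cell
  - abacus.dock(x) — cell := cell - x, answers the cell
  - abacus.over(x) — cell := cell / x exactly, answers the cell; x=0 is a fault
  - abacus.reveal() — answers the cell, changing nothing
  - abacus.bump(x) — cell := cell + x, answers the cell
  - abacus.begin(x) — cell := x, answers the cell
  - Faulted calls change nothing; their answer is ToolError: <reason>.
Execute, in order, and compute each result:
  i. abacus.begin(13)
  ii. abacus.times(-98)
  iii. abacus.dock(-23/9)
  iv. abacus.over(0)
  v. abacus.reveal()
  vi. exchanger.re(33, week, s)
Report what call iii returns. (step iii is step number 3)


[in] begin x: 13
= 13
[in] times x: -98
= -1274
[in] dock x: -23/9
= -11443/9
[in] over x: 0
= ToolError: division by zero
[in] reveal
= -11443/9
[in] re v: 33 u_from: week u_to: s
= 19958400

Answer: -11443/9


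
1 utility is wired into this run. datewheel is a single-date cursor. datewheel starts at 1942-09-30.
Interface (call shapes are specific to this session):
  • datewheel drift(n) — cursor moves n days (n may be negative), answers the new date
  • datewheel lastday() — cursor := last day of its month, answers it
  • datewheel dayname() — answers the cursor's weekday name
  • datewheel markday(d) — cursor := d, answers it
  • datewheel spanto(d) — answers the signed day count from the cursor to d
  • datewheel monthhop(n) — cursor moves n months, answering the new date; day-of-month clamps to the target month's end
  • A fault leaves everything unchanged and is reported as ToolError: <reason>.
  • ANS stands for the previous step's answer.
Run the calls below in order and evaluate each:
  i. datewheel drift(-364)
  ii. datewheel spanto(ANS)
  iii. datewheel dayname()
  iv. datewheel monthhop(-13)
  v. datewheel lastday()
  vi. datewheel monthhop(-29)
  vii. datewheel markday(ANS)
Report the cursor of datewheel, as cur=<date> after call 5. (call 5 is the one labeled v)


-> datewheel drift(n='-364')
<- 1941-10-01
-> datewheel spanto(d='ANS')
<- 0
-> datewheel dayname()
<- Wednesday
-> datewheel monthhop(n='-13')
<- 1940-09-01
-> datewheel lastday()
<- 1940-09-30
-> datewheel monthhop(n='-29')
<- 1938-04-30
-> datewheel markday(d='ANS')
<- 1938-04-30

Answer: cur=1940-09-30


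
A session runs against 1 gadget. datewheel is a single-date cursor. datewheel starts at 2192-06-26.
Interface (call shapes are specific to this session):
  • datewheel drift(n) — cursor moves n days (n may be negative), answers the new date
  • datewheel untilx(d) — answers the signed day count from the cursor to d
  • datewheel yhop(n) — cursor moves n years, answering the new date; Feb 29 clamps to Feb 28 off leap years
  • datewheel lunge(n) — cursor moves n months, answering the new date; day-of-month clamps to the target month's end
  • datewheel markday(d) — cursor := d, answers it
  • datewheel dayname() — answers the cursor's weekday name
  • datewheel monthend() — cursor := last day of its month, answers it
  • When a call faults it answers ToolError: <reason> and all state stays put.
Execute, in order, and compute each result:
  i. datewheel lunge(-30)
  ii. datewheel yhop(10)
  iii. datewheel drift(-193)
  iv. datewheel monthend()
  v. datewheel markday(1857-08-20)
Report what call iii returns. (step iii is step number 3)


Answer: 2199-06-16

Derivation:
[in] datewheel lunge n→-30
  2189-12-26
[in] datewheel yhop n→10
  2199-12-26
[in] datewheel drift n→-193
  2199-06-16
[in] datewheel monthend
  2199-06-30
[in] datewheel markday d→1857-08-20
  1857-08-20


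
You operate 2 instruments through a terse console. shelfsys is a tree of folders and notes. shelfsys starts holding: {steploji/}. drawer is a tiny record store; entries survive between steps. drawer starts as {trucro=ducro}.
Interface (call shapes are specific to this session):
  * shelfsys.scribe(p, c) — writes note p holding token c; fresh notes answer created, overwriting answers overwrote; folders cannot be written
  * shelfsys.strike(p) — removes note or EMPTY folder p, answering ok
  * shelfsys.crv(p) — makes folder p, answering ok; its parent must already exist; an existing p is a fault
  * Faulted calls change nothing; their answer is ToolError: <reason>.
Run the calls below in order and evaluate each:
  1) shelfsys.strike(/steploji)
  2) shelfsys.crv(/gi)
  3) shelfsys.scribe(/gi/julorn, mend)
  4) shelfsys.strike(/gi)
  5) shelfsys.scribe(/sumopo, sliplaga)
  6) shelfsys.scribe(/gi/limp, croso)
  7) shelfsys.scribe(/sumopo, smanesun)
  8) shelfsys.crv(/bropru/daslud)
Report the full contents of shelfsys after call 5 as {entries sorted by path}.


Answer: {gi/, gi/julorn=mend, sumopo=sliplaga}

Derivation:
// 1. shelfsys.strike(p→/steploji) -> ok
// 2. shelfsys.crv(p→/gi) -> ok
// 3. shelfsys.scribe(p→/gi/julorn, c→mend) -> created
// 4. shelfsys.strike(p→/gi) -> ToolError: not empty
// 5. shelfsys.scribe(p→/sumopo, c→sliplaga) -> created
// 6. shelfsys.scribe(p→/gi/limp, c→croso) -> created
// 7. shelfsys.scribe(p→/sumopo, c→smanesun) -> overwrote
// 8. shelfsys.crv(p→/bropru/daslud) -> ToolError: no parent


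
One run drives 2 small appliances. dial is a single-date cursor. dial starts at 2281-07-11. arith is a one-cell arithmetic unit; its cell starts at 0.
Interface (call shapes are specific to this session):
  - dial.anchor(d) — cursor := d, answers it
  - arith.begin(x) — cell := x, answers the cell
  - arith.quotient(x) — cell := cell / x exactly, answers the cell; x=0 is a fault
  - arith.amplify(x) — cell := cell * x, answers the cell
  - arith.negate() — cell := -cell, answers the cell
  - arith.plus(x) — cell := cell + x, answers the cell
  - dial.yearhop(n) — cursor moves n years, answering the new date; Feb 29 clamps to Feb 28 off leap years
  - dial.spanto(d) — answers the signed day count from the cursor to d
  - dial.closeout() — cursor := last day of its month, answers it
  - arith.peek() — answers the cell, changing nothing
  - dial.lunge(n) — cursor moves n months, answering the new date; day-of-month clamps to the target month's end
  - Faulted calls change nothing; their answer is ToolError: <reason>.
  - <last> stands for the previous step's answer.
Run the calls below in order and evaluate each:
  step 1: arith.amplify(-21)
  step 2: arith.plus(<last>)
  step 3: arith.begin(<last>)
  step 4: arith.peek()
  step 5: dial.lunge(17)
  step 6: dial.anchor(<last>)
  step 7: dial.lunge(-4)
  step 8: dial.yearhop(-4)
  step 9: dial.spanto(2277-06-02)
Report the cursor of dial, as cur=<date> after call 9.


Answer: cur=2278-08-11

Derivation:
Now I run arith.amplify on x→-21, and get 0.
Invoking arith.plus on x→<last>, which returns 0.
Calling arith.begin on x→<last>, → 0.
Calling arith.peek(), and see 0.
Using dial.lunge on n→17, giving 2282-12-11.
Invoking dial.anchor on d→<last>, and see 2282-12-11.
Next I call dial.lunge on n→-4, which returns 2282-08-11.
I try dial.yearhop on n→-4, which returns 2278-08-11.
Next I call dial.spanto on d→2277-06-02, — result: -435.


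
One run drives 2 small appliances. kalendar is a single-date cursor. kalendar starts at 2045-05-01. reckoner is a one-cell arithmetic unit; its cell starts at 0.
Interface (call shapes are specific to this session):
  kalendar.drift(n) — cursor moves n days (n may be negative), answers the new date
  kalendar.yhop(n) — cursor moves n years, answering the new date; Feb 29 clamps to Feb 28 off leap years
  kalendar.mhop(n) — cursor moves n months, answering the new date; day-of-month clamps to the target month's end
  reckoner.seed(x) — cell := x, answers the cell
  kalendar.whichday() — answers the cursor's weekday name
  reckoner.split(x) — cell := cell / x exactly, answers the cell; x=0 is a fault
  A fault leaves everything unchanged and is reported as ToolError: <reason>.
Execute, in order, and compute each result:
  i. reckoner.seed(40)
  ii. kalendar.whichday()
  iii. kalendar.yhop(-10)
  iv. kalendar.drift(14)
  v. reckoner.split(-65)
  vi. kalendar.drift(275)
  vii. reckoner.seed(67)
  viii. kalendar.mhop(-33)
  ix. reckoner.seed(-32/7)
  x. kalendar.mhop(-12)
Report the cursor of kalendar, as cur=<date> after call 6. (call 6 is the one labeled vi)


$ reckoner.seed 40
:: 40
$ kalendar.whichday
:: Monday
$ kalendar.yhop -10
:: 2035-05-01
$ kalendar.drift 14
:: 2035-05-15
$ reckoner.split -65
:: -8/13
$ kalendar.drift 275
:: 2036-02-14
$ reckoner.seed 67
:: 67
$ kalendar.mhop -33
:: 2033-05-14
$ reckoner.seed -32/7
:: -32/7
$ kalendar.mhop -12
:: 2032-05-14

Answer: cur=2036-02-14


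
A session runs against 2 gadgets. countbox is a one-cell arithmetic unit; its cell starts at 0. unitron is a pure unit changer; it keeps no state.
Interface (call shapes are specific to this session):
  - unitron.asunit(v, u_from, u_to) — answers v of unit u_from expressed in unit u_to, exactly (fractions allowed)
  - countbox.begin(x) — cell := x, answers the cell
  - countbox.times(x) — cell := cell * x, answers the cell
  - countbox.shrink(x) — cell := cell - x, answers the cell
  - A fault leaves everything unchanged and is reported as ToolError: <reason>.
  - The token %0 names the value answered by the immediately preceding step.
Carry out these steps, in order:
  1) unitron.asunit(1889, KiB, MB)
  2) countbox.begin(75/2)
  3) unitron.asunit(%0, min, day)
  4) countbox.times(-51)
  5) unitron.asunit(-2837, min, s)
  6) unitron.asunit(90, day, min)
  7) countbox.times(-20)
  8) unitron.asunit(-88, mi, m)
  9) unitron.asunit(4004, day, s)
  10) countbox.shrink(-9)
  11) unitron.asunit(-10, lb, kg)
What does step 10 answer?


Answer: 38259

Derivation:
-> asunit(1889, KiB, MB)
<- 30224/15625
-> begin(75/2)
<- 75/2
-> asunit(%0, min, day)
<- 5/192
-> times(-51)
<- -3825/2
-> asunit(-2837, min, s)
<- -170220
-> asunit(90, day, min)
<- 129600
-> times(-20)
<- 38250
-> asunit(-88, mi, m)
<- -17702784/125
-> asunit(4004, day, s)
<- 345945600
-> shrink(-9)
<- 38259
-> asunit(-10, lb, kg)
<- -45359237/10000000


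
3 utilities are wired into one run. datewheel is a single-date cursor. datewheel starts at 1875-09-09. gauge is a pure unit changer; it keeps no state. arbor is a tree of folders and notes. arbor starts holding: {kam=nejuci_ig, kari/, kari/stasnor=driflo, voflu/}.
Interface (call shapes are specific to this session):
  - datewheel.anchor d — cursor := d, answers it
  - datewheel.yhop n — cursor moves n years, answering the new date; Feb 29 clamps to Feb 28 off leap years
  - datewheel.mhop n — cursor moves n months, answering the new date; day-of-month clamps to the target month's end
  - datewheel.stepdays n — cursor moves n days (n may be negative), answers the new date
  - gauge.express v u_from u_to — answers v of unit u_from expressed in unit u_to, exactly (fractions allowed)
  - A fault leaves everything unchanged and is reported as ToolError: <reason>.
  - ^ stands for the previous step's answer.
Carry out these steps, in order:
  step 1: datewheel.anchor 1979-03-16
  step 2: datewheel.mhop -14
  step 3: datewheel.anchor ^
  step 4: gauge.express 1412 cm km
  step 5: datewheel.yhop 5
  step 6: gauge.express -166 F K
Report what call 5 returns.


Answer: 1983-01-16

Derivation:
==> datewheel.anchor(d='1979-03-16')
<== 1979-03-16
==> datewheel.mhop(n='-14')
<== 1978-01-16
==> datewheel.anchor(d='^')
<== 1978-01-16
==> gauge.express(v='1412', u_from='cm', u_to='km')
<== 353/25000
==> datewheel.yhop(n='5')
<== 1983-01-16
==> gauge.express(v='-166', u_from='F', u_to='K')
<== 3263/20
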